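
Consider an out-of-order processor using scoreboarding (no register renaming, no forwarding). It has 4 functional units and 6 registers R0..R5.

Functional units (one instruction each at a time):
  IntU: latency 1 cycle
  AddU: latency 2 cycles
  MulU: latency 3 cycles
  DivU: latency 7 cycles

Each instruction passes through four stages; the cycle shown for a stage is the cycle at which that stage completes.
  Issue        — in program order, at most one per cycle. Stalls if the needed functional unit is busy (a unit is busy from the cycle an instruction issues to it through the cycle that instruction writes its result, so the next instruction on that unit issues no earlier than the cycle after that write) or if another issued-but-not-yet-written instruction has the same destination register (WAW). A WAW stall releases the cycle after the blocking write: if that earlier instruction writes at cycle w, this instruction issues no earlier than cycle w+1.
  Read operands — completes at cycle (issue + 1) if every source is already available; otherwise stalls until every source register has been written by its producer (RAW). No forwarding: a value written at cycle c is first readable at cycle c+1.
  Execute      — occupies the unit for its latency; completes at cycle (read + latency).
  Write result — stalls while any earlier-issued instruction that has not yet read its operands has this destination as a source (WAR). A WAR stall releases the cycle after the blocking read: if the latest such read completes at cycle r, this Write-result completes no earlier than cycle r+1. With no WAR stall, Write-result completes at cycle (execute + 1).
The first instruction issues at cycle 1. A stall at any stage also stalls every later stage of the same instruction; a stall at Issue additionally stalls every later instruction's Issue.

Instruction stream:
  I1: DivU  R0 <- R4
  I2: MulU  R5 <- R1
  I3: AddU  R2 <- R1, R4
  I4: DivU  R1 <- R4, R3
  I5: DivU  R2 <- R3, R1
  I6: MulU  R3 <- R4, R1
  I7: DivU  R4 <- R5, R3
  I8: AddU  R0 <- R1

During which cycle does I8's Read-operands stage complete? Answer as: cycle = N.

cycle = 33

c1: I1 issues→DivU
c2: I1 reads, I2 issues→MulU
c3: I2 reads, I3 issues→AddU
c4: I3 reads
c6: I2 exec-done, I3 exec-done
c7: I2 writes R5, I3 writes R2
c9: I1 exec-done
c10: I1 writes R0
c11: I4 issues→DivU
c12: I4 reads
c19: I4 exec-done
c20: I4 writes R1
c21: I5 issues→DivU
c22: I5 reads, I6 issues→MulU
c23: I6 reads
c26: I6 exec-done
c27: I6 writes R3
c29: I5 exec-done
c30: I5 writes R2
c31: I7 issues→DivU
c32: I7 reads, I8 issues→AddU
c33: I8 reads
c35: I8 exec-done
c36: I8 writes R0
c39: I7 exec-done
c40: I7 writes R4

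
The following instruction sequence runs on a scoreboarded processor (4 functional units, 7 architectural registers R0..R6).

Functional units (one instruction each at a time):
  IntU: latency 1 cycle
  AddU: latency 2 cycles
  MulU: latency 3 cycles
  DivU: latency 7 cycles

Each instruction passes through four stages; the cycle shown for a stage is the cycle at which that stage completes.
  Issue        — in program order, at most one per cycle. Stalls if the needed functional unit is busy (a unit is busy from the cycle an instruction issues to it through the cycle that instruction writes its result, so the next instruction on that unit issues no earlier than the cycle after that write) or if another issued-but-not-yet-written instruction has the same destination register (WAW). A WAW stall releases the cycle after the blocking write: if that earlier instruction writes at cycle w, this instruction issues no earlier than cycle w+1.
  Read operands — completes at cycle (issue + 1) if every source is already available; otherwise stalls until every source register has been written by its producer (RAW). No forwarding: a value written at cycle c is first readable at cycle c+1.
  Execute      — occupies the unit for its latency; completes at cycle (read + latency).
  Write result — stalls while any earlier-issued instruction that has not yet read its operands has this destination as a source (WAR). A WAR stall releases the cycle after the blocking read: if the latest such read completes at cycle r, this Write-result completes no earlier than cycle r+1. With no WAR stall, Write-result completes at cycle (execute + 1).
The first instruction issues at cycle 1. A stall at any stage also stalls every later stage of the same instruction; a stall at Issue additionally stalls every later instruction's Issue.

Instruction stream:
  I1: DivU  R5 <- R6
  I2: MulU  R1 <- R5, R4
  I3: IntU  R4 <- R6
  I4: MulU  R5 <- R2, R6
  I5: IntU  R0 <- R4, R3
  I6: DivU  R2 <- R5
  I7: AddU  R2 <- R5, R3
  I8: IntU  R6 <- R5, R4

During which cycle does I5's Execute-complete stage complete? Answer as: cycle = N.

cycle = 19

cycle 1: I1→DivU
cycle 2: I1 RO | I2→MulU
cycle 3: I3→IntU
cycle 4: I3 RO
cycle 5: I3 EX
cycle 9: I1 EX
cycle 10: I1 WR R5
cycle 11: I2 RO
cycle 12: I3 WR R4
cycle 14: I2 EX
cycle 15: I2 WR R1
cycle 16: I4→MulU
cycle 17: I4 RO | I5→IntU
cycle 18: I5 RO | I6→DivU
cycle 19: I5 EX
cycle 20: I4 EX | I5 WR R0
cycle 21: I4 WR R5
cycle 22: I6 RO
cycle 29: I6 EX
cycle 30: I6 WR R2
cycle 31: I7→AddU
cycle 32: I7 RO | I8→IntU
cycle 33: I8 RO
cycle 34: I7 EX | I8 EX
cycle 35: I7 WR R2 | I8 WR R6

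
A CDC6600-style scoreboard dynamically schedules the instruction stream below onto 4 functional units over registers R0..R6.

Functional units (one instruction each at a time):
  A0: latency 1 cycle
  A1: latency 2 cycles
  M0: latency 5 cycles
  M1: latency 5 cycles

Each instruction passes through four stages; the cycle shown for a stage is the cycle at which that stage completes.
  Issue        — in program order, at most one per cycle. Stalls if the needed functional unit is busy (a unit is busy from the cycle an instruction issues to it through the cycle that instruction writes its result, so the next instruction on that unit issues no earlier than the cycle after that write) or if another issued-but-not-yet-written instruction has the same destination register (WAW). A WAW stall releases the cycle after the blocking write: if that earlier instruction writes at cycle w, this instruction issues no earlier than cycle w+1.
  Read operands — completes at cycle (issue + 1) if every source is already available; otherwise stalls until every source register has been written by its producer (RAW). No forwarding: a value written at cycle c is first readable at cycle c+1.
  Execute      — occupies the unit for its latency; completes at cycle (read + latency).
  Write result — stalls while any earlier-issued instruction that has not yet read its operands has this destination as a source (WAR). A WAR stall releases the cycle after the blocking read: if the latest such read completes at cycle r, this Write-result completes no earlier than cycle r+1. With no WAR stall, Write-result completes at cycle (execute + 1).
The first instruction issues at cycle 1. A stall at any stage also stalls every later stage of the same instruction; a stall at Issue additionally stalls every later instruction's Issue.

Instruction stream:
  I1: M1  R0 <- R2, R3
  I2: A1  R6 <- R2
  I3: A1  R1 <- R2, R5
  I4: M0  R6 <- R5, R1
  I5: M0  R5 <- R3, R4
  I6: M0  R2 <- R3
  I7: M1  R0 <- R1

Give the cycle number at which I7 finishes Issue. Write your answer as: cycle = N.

cycle = 28

I1: IS=1 RO=2 EX=7 WR=8
I2: IS=2 RO=3 EX=5 WR=6
I3: IS=7 RO=8 EX=10 WR=11  [struct: A1 busy until I2 writes@6]
I4: IS=8 RO=12 EX=17 WR=18  [RAW R1: wait I3 write@11]
I5: IS=19 RO=20 EX=25 WR=26  [struct: M0 busy until I4 writes@18]
I6: IS=27 RO=28 EX=33 WR=34  [struct: M0 busy until I5 writes@26]
I7: IS=28 RO=29 EX=34 WR=35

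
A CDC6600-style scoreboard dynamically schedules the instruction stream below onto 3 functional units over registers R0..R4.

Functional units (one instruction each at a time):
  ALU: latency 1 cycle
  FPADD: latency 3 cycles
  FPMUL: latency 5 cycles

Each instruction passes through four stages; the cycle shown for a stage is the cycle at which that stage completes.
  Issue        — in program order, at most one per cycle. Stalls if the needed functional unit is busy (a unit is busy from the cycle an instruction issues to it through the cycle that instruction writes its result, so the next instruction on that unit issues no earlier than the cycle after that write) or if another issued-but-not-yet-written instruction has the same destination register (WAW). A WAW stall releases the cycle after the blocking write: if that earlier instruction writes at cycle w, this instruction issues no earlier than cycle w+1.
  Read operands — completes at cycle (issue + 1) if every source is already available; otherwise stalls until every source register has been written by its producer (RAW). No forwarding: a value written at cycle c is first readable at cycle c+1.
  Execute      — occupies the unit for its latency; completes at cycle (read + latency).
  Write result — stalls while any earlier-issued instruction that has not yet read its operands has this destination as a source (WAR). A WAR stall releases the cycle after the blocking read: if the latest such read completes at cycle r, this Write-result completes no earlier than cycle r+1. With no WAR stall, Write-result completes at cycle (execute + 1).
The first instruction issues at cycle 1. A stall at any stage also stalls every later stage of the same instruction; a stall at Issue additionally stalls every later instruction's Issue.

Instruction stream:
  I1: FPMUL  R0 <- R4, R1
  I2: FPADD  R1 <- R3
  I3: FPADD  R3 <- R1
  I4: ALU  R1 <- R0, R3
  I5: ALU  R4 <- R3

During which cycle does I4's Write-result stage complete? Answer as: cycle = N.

cycle = 16

t=1  issue I1 (FPMUL)
t=2  I1 read-ops | issue I2 (FPADD)
t=3  I2 read-ops
t=6  I2 finished on FPADD
t=7  I1 finished on FPMUL | I2→R1
t=8  I1→R0 | issue I3 (FPADD)
t=9  I3 read-ops | issue I4 (ALU)
t=12  I3 finished on FPADD
t=13  I3→R3
t=14  I4 read-ops
t=15  I4 finished on ALU
t=16  I4→R1
t=17  issue I5 (ALU)
t=18  I5 read-ops
t=19  I5 finished on ALU
t=20  I5→R4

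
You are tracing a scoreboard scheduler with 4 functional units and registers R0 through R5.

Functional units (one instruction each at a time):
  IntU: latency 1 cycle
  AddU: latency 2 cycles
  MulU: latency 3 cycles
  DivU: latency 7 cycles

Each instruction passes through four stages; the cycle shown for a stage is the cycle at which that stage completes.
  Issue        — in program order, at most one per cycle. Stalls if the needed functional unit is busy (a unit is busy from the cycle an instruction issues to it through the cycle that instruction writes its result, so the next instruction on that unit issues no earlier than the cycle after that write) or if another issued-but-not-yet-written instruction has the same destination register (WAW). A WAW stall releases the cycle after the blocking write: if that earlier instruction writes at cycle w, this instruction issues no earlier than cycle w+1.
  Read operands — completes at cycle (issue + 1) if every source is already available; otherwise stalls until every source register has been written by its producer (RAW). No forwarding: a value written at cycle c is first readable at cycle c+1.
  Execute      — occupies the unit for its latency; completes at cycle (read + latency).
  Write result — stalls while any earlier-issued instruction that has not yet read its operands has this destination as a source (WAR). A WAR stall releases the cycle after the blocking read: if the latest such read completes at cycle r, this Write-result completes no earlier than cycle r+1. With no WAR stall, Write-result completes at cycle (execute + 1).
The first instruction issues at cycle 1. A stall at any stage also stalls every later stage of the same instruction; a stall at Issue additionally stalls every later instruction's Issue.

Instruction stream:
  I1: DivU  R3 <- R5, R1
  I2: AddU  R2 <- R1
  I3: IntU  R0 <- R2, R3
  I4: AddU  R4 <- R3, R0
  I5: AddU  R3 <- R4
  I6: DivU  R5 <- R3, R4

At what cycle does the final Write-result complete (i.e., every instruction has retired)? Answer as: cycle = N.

cycle = 31

[I1] 1/2/9/10
[I2] 2/3/5/6
[I3] 3/11/12/13  (RAW R3: wait I1 write@10)
[I4] 7/14/16/17  (struct: AddU busy until I2 writes@6; RAW R0: wait I3 write@13)
[I5] 18/19/21/22  (struct: AddU busy until I4 writes@17)
[I6] 19/23/30/31  (RAW R3: wait I5 write@22)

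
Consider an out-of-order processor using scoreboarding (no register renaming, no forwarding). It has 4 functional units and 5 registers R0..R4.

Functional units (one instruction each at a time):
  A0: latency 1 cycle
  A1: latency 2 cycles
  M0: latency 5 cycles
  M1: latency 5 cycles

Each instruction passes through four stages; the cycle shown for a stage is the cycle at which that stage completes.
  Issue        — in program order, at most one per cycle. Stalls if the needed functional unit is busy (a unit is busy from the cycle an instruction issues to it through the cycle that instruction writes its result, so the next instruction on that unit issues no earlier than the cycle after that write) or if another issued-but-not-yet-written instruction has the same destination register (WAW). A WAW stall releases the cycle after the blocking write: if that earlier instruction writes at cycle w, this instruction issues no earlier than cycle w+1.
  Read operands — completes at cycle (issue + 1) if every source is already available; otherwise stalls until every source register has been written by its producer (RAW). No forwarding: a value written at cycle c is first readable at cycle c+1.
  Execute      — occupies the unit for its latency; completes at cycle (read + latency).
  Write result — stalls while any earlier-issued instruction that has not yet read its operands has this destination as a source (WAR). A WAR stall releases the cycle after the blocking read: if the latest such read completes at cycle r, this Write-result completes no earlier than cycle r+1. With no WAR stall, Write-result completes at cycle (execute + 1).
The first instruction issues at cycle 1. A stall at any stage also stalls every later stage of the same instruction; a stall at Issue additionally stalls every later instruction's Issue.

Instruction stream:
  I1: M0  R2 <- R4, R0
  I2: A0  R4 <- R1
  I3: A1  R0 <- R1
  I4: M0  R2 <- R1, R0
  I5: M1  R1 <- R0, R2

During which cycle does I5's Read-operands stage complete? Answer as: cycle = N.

[1] I1→M0
[2] I1 RO, I2→A0
[3] I2 RO, I3→A1
[4] I2 EX, I3 RO
[5] I2 WR R4
[6] I3 EX
[7] I1 EX, I3 WR R0
[8] I1 WR R2
[9] I4→M0
[10] I4 RO, I5→M1
[15] I4 EX
[16] I4 WR R2
[17] I5 RO
[22] I5 EX
[23] I5 WR R1

cycle = 17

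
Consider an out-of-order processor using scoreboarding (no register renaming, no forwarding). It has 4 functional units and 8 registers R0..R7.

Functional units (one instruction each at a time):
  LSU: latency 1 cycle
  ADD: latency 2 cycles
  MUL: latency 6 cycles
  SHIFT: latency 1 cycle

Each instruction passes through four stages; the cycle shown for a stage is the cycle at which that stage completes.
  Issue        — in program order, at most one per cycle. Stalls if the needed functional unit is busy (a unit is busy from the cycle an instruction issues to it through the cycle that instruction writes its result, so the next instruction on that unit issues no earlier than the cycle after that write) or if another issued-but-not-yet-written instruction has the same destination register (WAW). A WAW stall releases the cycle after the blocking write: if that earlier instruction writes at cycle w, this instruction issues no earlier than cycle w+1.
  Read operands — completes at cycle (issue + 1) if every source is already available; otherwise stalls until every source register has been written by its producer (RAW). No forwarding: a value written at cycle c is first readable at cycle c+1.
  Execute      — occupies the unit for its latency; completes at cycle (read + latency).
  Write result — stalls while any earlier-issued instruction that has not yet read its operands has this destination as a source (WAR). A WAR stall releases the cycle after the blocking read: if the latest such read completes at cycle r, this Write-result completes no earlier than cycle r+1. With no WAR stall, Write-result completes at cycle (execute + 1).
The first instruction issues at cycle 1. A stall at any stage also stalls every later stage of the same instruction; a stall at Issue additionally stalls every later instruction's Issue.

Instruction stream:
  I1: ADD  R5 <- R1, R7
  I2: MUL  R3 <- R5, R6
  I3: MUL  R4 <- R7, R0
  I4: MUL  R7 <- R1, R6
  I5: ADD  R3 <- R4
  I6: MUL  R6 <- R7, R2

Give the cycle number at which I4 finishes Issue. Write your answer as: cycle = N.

cycle = 23

1) issue 1, read 2, done 4, write 5
2) issue 2, read 6, done 12, write 13  <RAW R5: wait I1 write@5>
3) issue 14, read 15, done 21, write 22  <struct: MUL busy until I2 writes@13>
4) issue 23, read 24, done 30, write 31  <struct: MUL busy until I3 writes@22>
5) issue 24, read 25, done 27, write 28
6) issue 32, read 33, done 39, write 40  <struct: MUL busy until I4 writes@31>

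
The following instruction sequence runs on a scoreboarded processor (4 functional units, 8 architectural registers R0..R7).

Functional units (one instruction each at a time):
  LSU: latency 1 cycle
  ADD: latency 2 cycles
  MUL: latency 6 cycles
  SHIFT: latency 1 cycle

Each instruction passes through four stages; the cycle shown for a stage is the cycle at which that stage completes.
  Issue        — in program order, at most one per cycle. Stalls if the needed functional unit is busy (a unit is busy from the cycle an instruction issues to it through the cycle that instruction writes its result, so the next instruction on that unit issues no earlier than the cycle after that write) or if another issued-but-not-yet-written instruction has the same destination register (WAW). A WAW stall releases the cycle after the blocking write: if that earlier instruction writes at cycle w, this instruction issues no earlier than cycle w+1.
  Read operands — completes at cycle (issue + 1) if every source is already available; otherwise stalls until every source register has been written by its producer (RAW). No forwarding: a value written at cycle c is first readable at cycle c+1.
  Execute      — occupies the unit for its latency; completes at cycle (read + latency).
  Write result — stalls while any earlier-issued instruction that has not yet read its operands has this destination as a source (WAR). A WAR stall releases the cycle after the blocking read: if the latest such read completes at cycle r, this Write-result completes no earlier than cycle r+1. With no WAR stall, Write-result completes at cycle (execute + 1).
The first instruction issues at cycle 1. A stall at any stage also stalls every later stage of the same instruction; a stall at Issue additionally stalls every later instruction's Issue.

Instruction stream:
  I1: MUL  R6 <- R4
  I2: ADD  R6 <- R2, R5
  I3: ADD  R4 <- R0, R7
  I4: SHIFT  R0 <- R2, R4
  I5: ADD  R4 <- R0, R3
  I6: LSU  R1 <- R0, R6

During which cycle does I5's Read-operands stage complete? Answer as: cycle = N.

I1  is:1  ro:2  ex:8  wr:9
I2  is:10  ro:11  ex:13  wr:14  — WAW R6: wait I1 write@9
I3  is:15  ro:16  ex:18  wr:19  — struct: ADD busy until I2 writes@14
I4  is:16  ro:20  ex:21  wr:22  — RAW R4: wait I3 write@19
I5  is:20  ro:23  ex:25  wr:26  — struct: ADD busy until I3 writes@19, RAW R0: wait I4 write@22
I6  is:21  ro:23  ex:24  wr:25  — RAW R0: wait I4 write@22

cycle = 23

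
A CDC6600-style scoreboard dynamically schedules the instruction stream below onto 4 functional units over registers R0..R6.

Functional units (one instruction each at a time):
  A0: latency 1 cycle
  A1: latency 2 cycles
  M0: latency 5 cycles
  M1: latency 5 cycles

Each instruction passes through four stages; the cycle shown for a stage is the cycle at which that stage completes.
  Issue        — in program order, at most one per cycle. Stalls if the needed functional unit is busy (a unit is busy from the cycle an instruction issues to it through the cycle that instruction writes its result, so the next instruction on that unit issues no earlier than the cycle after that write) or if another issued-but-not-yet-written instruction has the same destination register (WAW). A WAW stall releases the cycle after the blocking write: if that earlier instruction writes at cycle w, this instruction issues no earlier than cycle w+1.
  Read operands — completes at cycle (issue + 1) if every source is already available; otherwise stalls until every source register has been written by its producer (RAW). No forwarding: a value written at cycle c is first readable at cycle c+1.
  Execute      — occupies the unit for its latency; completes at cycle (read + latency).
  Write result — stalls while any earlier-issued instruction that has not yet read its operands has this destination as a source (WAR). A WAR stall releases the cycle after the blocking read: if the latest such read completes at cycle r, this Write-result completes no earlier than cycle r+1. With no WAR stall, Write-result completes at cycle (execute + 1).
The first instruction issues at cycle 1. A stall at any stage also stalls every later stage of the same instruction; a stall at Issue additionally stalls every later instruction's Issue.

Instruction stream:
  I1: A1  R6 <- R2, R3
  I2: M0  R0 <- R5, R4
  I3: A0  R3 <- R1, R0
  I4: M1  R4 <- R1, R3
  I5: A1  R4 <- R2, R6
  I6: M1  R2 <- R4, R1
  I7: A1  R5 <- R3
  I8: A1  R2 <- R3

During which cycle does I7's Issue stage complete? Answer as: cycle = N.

[1] I1 issues→A1
[2] I1 reads | I2 issues→M0
[3] I2 reads | I3 issues→A0
[4] I1 exec-done | I4 issues→M1
[5] I1 writes R6
[8] I2 exec-done
[9] I2 writes R0
[10] I3 reads
[11] I3 exec-done
[12] I3 writes R3
[13] I4 reads
[18] I4 exec-done
[19] I4 writes R4
[20] I5 issues→A1
[21] I5 reads | I6 issues→M1
[23] I5 exec-done
[24] I5 writes R4
[25] I6 reads | I7 issues→A1
[26] I7 reads
[28] I7 exec-done
[29] I7 writes R5
[30] I6 exec-done
[31] I6 writes R2
[32] I8 issues→A1
[33] I8 reads
[35] I8 exec-done
[36] I8 writes R2

cycle = 25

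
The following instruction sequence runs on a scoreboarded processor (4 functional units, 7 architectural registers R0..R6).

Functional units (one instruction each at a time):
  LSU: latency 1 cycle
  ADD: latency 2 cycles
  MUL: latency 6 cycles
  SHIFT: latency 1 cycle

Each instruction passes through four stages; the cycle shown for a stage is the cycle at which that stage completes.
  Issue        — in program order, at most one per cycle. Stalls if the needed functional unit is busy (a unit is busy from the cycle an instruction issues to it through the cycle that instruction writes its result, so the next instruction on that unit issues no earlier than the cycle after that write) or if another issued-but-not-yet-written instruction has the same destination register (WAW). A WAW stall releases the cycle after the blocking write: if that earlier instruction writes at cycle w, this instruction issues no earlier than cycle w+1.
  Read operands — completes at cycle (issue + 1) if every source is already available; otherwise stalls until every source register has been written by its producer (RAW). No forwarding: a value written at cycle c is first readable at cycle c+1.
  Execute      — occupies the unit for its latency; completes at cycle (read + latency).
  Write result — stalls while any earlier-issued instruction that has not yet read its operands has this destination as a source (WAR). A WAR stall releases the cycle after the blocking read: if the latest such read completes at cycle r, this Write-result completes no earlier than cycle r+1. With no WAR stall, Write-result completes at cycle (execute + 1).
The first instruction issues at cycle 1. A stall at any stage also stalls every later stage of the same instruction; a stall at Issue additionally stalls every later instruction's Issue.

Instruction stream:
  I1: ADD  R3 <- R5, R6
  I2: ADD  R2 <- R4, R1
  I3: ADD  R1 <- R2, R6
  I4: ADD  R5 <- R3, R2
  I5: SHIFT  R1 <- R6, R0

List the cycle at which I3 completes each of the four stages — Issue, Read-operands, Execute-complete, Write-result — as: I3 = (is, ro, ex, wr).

1) issue 1, read 2, done 4, write 5
2) issue 6, read 7, done 9, write 10  <struct: ADD busy until I1 writes@5>
3) issue 11, read 12, done 14, write 15  <struct: ADD busy until I2 writes@10>
4) issue 16, read 17, done 19, write 20  <struct: ADD busy until I3 writes@15>
5) issue 17, read 18, done 19, write 20

I3 = (11, 12, 14, 15)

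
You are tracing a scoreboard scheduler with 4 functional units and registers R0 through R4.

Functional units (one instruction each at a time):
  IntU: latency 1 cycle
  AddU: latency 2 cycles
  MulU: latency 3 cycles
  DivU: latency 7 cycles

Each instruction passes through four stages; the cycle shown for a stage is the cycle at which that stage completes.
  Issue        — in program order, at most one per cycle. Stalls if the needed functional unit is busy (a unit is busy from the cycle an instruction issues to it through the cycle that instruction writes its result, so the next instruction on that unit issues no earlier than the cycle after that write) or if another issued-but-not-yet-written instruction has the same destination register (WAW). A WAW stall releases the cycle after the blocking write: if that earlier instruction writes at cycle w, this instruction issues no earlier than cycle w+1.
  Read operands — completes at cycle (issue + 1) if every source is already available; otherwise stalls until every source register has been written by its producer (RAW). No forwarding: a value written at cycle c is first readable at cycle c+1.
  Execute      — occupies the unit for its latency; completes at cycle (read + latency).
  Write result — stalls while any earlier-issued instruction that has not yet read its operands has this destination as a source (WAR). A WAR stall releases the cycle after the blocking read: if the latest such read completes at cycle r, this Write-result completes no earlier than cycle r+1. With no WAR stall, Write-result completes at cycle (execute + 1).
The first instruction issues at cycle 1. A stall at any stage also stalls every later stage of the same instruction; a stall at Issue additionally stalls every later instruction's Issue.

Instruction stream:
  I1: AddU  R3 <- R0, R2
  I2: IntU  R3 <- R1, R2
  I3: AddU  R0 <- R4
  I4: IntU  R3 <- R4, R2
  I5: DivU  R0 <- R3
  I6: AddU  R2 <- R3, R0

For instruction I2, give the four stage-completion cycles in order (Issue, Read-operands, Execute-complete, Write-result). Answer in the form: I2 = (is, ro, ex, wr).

I2 = (6, 7, 8, 9)

[1] I1 dispatched to AddU
[2] I1 operands ready
[4] I1 complete
[5] R3←I1
[6] I2 dispatched to IntU
[7] I2 operands ready, I3 dispatched to AddU
[8] I2 complete, I3 operands ready
[9] R3←I2
[10] I3 complete, I4 dispatched to IntU
[11] R0←I3, I4 operands ready
[12] I4 complete, I5 dispatched to DivU
[13] R3←I4, I6 dispatched to AddU
[14] I5 operands ready
[21] I5 complete
[22] R0←I5
[23] I6 operands ready
[25] I6 complete
[26] R2←I6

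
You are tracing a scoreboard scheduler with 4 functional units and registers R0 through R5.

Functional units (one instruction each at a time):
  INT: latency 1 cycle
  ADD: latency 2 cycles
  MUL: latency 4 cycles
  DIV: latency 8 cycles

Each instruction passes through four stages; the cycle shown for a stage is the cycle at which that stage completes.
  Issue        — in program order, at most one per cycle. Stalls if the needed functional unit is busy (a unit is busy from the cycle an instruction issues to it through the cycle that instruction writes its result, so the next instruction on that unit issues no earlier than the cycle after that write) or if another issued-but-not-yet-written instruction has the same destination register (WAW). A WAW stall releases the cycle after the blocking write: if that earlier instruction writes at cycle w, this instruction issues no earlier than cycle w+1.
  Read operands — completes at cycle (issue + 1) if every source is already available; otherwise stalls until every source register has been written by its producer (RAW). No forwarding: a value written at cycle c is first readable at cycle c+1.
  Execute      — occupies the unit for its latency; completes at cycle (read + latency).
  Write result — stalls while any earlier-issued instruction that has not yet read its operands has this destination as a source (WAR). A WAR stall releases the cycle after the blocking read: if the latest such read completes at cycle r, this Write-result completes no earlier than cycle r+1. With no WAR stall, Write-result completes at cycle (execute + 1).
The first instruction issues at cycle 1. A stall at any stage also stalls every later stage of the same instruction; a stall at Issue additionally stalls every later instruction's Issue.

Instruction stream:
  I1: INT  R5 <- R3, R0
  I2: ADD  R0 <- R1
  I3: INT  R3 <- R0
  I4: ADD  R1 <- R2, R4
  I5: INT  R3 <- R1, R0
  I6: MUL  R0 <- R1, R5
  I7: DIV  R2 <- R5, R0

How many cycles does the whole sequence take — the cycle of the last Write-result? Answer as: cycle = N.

c1: I1→INT
c2: I1 RO · I2→ADD
c3: I1 EX · I2 RO
c4: I1 WR R5
c5: I2 EX · I3→INT
c6: I2 WR R0
c7: I3 RO · I4→ADD
c8: I3 EX · I4 RO
c9: I3 WR R3
c10: I4 EX · I5→INT
c11: I4 WR R1 · I6→MUL
c12: I5 RO · I6 RO · I7→DIV
c13: I5 EX
c14: I5 WR R3
c16: I6 EX
c17: I6 WR R0
c18: I7 RO
c26: I7 EX
c27: I7 WR R2

cycle = 27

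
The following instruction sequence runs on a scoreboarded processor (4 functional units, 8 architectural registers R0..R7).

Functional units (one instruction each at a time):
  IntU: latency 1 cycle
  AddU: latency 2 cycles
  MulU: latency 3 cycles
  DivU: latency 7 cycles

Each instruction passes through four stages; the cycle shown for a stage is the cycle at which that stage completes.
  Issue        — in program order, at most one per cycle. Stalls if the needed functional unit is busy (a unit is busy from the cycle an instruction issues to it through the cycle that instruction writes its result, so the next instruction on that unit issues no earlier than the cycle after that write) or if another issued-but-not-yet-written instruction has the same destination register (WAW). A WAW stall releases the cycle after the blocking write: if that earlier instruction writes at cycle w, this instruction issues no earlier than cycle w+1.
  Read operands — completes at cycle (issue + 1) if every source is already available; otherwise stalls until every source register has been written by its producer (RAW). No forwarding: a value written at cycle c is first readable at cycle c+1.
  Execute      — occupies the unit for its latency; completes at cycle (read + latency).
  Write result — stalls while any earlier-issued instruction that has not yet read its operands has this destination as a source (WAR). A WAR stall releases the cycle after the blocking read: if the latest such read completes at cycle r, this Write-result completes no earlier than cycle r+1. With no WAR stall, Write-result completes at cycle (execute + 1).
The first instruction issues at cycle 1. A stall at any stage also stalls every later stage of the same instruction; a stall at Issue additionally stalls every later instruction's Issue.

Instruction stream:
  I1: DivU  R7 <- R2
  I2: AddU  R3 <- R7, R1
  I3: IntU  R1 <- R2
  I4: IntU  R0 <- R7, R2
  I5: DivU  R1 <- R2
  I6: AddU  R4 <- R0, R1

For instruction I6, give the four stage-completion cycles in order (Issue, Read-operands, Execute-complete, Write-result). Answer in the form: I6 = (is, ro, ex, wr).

I6 = (15, 24, 26, 27)

c1: I1 issues→DivU
c2: I1 reads, I2 issues→AddU
c3: I3 issues→IntU
c4: I3 reads
c5: I3 exec-done
c9: I1 exec-done
c10: I1 writes R7
c11: I2 reads
c12: I3 writes R1
c13: I2 exec-done, I4 issues→IntU
c14: I2 writes R3, I4 reads, I5 issues→DivU
c15: I4 exec-done, I5 reads, I6 issues→AddU
c16: I4 writes R0
c22: I5 exec-done
c23: I5 writes R1
c24: I6 reads
c26: I6 exec-done
c27: I6 writes R4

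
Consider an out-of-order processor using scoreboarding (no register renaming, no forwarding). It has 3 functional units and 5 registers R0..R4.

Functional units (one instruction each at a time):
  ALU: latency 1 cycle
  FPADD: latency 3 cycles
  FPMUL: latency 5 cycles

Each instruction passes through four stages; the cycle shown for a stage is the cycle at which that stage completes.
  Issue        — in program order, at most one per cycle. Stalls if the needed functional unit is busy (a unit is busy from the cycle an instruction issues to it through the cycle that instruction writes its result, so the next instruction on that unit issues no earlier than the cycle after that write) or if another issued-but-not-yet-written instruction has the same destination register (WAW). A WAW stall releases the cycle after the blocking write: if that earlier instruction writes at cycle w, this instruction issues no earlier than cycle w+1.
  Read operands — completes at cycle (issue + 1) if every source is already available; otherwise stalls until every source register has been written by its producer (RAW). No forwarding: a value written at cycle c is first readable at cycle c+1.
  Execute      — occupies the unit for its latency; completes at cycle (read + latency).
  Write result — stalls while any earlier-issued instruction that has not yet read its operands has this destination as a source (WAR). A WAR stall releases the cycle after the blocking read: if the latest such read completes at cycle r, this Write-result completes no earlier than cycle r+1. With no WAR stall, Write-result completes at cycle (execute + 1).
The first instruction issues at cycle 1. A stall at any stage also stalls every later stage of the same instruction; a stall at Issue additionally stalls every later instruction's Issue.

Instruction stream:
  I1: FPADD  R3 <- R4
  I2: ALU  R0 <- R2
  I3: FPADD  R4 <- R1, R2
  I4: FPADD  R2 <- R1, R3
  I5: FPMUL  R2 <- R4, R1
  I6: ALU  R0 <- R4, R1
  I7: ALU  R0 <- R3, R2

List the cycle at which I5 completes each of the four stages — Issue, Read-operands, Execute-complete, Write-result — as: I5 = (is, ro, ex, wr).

1) issue 1, read 2, done 5, write 6
2) issue 2, read 3, done 4, write 5
3) issue 7, read 8, done 11, write 12  <struct: FPADD busy until I1 writes@6>
4) issue 13, read 14, done 17, write 18  <struct: FPADD busy until I3 writes@12>
5) issue 19, read 20, done 25, write 26  <WAW R2: wait I4 write@18>
6) issue 20, read 21, done 22, write 23
7) issue 24, read 27, done 28, write 29  <struct: ALU busy until I6 writes@23 / RAW R2: wait I5 write@26>

I5 = (19, 20, 25, 26)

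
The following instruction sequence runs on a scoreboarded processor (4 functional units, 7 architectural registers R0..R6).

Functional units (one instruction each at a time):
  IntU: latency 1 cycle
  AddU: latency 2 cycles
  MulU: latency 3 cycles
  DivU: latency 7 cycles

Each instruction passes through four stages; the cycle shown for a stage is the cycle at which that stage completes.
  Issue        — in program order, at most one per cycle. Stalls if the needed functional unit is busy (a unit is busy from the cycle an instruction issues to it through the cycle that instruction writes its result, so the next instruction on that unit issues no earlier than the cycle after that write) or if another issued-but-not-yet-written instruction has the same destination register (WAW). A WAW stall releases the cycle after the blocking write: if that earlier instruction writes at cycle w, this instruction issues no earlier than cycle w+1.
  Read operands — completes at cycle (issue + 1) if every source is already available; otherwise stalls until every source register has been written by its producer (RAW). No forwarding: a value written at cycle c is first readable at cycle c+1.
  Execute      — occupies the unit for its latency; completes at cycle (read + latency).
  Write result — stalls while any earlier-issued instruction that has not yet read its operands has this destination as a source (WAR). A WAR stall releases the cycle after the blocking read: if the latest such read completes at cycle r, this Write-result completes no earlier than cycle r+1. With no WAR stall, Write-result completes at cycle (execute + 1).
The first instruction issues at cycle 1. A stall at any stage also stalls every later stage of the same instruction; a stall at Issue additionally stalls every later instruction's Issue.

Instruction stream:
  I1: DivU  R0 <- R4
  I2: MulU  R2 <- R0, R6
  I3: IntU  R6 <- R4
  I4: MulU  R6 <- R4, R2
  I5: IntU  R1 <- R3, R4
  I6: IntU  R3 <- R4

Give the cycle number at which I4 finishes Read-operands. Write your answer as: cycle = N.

I1  is:1  ro:2  ex:9  wr:10
I2  is:2  ro:11  ex:14  wr:15  — RAW R0: wait I1 write@10
I3  is:3  ro:4  ex:5  wr:12  — WAR R6: wait I2 read@11
I4  is:16  ro:17  ex:20  wr:21  — struct: MulU busy until I2 writes@15
I5  is:17  ro:18  ex:19  wr:20
I6  is:21  ro:22  ex:23  wr:24  — struct: IntU busy until I5 writes@20

cycle = 17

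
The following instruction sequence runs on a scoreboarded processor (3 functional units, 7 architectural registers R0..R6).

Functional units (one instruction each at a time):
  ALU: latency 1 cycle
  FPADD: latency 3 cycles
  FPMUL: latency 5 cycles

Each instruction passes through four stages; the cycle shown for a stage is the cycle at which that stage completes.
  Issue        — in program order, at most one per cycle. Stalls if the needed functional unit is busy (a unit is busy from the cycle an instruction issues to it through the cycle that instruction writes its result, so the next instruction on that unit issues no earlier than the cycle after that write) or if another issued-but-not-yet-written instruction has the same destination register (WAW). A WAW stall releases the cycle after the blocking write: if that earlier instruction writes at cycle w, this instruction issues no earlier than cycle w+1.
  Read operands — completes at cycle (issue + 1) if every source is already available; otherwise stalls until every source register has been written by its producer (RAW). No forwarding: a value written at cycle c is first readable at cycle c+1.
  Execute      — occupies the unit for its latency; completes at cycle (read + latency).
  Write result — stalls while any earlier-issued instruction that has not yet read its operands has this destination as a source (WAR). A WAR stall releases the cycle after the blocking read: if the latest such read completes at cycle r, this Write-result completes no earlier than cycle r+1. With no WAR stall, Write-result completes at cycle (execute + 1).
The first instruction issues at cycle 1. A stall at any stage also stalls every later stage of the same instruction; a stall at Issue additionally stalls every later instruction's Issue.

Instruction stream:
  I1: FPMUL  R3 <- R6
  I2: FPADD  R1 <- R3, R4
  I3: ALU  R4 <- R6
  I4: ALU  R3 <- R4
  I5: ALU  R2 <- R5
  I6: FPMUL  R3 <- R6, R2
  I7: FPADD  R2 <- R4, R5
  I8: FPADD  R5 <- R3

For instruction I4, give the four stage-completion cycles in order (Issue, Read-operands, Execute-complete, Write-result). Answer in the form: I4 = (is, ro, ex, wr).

1) issue 1, read 2, done 7, write 8
2) issue 2, read 9, done 12, write 13  <RAW R3: wait I1 write@8>
3) issue 3, read 4, done 5, write 10  <WAR R4: wait I2 read@9>
4) issue 11, read 12, done 13, write 14  <struct: ALU busy until I3 writes@10>
5) issue 15, read 16, done 17, write 18  <struct: ALU busy until I4 writes@14>
6) issue 16, read 19, done 24, write 25  <RAW R2: wait I5 write@18>
7) issue 19, read 20, done 23, write 24  <WAW R2: wait I5 write@18>
8) issue 25, read 26, done 29, write 30  <struct: FPADD busy until I7 writes@24>

I4 = (11, 12, 13, 14)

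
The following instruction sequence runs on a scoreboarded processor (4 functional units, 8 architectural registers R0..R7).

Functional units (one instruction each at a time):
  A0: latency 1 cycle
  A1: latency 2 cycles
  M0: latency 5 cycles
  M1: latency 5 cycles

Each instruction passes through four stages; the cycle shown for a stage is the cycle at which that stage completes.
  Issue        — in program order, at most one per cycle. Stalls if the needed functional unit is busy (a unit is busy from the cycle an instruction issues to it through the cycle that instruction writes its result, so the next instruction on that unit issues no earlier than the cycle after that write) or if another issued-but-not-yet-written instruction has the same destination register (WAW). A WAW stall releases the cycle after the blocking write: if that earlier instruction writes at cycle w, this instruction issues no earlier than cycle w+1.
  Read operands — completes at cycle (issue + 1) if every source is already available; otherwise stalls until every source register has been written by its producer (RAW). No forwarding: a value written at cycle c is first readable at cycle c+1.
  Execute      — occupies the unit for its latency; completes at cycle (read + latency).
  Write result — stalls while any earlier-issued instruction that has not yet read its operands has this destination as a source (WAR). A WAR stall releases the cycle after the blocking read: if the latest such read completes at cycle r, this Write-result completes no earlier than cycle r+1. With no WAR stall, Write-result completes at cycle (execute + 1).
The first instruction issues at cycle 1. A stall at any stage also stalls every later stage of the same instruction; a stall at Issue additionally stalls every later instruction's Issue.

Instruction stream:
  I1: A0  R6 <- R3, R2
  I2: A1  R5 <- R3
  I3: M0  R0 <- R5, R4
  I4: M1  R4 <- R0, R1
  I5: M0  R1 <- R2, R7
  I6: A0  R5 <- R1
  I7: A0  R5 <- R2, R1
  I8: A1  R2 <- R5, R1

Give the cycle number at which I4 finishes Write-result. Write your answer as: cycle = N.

cycle = 20

1) issue 1, read 2, done 3, write 4
2) issue 2, read 3, done 5, write 6
3) issue 3, read 7, done 12, write 13  <RAW R5: wait I2 write@6>
4) issue 4, read 14, done 19, write 20  <RAW R0: wait I3 write@13>
5) issue 14, read 15, done 20, write 21  <struct: M0 busy until I3 writes@13>
6) issue 15, read 22, done 23, write 24  <RAW R1: wait I5 write@21>
7) issue 25, read 26, done 27, write 28  <struct: A0 busy until I6 writes@24>
8) issue 26, read 29, done 31, write 32  <RAW R5: wait I7 write@28>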